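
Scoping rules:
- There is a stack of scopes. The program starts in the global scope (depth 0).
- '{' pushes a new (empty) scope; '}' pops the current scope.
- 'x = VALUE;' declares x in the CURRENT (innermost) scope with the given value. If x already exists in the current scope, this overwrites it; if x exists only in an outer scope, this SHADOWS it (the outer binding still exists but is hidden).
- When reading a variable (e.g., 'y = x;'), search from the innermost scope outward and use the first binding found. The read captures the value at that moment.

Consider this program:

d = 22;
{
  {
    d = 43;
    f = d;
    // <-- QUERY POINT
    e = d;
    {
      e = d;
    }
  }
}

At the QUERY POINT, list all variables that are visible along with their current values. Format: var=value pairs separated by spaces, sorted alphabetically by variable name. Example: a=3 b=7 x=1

Answer: d=43 f=43

Derivation:
Step 1: declare d=22 at depth 0
Step 2: enter scope (depth=1)
Step 3: enter scope (depth=2)
Step 4: declare d=43 at depth 2
Step 5: declare f=(read d)=43 at depth 2
Visible at query point: d=43 f=43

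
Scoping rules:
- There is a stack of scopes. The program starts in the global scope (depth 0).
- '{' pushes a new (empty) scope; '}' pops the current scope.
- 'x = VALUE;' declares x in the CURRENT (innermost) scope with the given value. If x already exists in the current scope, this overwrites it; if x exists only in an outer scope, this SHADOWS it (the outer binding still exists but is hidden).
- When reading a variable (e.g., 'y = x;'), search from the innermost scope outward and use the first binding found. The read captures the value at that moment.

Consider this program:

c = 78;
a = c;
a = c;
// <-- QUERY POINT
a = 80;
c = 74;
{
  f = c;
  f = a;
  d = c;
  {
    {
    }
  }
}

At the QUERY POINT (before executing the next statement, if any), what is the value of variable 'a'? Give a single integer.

Step 1: declare c=78 at depth 0
Step 2: declare a=(read c)=78 at depth 0
Step 3: declare a=(read c)=78 at depth 0
Visible at query point: a=78 c=78

Answer: 78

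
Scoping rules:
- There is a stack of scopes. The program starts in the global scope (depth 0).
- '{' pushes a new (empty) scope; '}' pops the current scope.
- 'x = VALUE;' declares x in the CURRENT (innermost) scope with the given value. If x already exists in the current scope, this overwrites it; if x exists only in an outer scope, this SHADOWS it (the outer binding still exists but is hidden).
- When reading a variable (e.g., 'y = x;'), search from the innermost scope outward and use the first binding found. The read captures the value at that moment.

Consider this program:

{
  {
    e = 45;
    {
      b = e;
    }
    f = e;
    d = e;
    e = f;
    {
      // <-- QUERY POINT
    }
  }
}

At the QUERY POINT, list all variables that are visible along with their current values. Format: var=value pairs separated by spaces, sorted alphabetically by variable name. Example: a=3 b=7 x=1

Step 1: enter scope (depth=1)
Step 2: enter scope (depth=2)
Step 3: declare e=45 at depth 2
Step 4: enter scope (depth=3)
Step 5: declare b=(read e)=45 at depth 3
Step 6: exit scope (depth=2)
Step 7: declare f=(read e)=45 at depth 2
Step 8: declare d=(read e)=45 at depth 2
Step 9: declare e=(read f)=45 at depth 2
Step 10: enter scope (depth=3)
Visible at query point: d=45 e=45 f=45

Answer: d=45 e=45 f=45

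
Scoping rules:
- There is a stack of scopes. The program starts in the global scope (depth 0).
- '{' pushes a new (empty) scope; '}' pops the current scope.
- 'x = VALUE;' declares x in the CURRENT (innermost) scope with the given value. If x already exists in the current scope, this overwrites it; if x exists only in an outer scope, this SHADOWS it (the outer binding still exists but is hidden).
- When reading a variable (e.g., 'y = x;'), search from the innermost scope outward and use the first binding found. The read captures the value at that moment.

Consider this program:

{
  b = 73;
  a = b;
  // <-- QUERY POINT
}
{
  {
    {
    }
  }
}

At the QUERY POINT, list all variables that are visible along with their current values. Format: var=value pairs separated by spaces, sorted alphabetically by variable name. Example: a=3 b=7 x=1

Answer: a=73 b=73

Derivation:
Step 1: enter scope (depth=1)
Step 2: declare b=73 at depth 1
Step 3: declare a=(read b)=73 at depth 1
Visible at query point: a=73 b=73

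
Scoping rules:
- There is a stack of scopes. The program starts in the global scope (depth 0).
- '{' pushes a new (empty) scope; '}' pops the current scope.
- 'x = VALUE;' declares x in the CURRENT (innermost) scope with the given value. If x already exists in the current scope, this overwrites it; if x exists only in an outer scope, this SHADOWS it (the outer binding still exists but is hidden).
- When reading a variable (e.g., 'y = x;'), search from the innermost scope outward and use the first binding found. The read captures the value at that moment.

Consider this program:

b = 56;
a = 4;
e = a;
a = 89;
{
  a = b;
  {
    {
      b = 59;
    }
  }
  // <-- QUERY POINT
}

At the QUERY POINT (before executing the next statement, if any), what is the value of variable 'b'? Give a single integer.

Step 1: declare b=56 at depth 0
Step 2: declare a=4 at depth 0
Step 3: declare e=(read a)=4 at depth 0
Step 4: declare a=89 at depth 0
Step 5: enter scope (depth=1)
Step 6: declare a=(read b)=56 at depth 1
Step 7: enter scope (depth=2)
Step 8: enter scope (depth=3)
Step 9: declare b=59 at depth 3
Step 10: exit scope (depth=2)
Step 11: exit scope (depth=1)
Visible at query point: a=56 b=56 e=4

Answer: 56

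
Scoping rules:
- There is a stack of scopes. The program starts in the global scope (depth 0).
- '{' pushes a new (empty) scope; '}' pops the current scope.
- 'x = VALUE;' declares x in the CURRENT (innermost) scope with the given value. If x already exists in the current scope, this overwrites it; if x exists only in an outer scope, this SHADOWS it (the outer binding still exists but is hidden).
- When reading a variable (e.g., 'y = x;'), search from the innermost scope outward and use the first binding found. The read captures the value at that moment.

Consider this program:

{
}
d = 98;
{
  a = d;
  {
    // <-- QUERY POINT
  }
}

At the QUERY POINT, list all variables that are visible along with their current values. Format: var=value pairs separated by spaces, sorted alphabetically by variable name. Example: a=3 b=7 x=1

Answer: a=98 d=98

Derivation:
Step 1: enter scope (depth=1)
Step 2: exit scope (depth=0)
Step 3: declare d=98 at depth 0
Step 4: enter scope (depth=1)
Step 5: declare a=(read d)=98 at depth 1
Step 6: enter scope (depth=2)
Visible at query point: a=98 d=98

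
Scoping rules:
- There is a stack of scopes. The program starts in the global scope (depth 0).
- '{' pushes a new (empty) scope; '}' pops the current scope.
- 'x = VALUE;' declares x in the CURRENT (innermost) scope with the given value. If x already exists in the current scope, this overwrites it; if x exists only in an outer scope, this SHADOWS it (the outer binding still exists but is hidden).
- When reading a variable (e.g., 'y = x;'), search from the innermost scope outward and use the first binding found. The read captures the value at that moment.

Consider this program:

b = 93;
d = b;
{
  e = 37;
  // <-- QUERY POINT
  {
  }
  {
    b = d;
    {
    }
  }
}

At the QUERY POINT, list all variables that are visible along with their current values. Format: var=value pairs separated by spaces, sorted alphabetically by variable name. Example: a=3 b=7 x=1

Answer: b=93 d=93 e=37

Derivation:
Step 1: declare b=93 at depth 0
Step 2: declare d=(read b)=93 at depth 0
Step 3: enter scope (depth=1)
Step 4: declare e=37 at depth 1
Visible at query point: b=93 d=93 e=37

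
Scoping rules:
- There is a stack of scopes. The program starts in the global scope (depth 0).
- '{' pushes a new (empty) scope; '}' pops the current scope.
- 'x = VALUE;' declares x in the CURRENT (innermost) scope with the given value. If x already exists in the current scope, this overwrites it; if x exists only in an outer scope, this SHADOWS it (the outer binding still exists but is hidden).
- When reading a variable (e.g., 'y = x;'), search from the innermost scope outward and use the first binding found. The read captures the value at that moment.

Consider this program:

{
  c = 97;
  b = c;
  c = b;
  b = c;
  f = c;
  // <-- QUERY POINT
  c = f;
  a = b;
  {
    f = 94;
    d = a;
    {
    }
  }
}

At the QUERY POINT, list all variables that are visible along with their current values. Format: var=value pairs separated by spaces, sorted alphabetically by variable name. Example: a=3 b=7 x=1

Answer: b=97 c=97 f=97

Derivation:
Step 1: enter scope (depth=1)
Step 2: declare c=97 at depth 1
Step 3: declare b=(read c)=97 at depth 1
Step 4: declare c=(read b)=97 at depth 1
Step 5: declare b=(read c)=97 at depth 1
Step 6: declare f=(read c)=97 at depth 1
Visible at query point: b=97 c=97 f=97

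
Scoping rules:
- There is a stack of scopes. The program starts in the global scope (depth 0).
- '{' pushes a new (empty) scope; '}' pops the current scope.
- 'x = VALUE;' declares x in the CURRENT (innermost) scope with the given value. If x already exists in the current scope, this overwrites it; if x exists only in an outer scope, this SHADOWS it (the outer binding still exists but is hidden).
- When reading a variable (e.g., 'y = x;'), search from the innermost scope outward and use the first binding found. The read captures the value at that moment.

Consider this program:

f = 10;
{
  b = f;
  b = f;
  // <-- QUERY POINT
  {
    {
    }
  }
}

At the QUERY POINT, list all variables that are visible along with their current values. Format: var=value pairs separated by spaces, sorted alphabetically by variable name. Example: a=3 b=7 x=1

Answer: b=10 f=10

Derivation:
Step 1: declare f=10 at depth 0
Step 2: enter scope (depth=1)
Step 3: declare b=(read f)=10 at depth 1
Step 4: declare b=(read f)=10 at depth 1
Visible at query point: b=10 f=10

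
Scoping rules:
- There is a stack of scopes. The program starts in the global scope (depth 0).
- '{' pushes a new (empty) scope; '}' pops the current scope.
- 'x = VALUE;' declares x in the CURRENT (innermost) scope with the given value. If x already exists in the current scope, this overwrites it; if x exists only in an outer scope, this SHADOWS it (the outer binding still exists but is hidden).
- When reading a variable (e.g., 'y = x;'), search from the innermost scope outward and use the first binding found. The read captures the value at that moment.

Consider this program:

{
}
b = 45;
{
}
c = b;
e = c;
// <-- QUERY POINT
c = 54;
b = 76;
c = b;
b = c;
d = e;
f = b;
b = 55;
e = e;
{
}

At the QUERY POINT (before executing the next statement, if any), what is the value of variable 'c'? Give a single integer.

Step 1: enter scope (depth=1)
Step 2: exit scope (depth=0)
Step 3: declare b=45 at depth 0
Step 4: enter scope (depth=1)
Step 5: exit scope (depth=0)
Step 6: declare c=(read b)=45 at depth 0
Step 7: declare e=(read c)=45 at depth 0
Visible at query point: b=45 c=45 e=45

Answer: 45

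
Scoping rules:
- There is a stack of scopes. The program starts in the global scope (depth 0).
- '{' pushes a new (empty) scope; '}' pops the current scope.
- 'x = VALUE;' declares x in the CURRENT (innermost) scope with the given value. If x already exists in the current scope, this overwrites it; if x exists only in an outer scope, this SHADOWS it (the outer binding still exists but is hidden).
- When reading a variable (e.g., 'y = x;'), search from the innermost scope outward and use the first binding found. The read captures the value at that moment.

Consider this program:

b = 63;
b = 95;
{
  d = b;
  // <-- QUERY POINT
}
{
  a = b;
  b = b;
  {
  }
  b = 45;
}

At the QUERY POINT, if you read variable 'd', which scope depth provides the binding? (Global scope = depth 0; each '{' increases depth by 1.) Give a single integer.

Step 1: declare b=63 at depth 0
Step 2: declare b=95 at depth 0
Step 3: enter scope (depth=1)
Step 4: declare d=(read b)=95 at depth 1
Visible at query point: b=95 d=95

Answer: 1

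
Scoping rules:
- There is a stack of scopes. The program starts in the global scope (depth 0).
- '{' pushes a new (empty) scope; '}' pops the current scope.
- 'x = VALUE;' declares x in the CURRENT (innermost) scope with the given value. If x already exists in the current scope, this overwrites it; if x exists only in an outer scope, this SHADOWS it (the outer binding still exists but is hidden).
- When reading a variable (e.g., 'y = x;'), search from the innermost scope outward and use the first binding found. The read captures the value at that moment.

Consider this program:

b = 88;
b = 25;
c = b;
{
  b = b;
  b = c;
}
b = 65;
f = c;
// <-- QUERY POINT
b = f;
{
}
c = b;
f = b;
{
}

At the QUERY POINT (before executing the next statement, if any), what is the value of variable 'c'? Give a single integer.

Answer: 25

Derivation:
Step 1: declare b=88 at depth 0
Step 2: declare b=25 at depth 0
Step 3: declare c=(read b)=25 at depth 0
Step 4: enter scope (depth=1)
Step 5: declare b=(read b)=25 at depth 1
Step 6: declare b=(read c)=25 at depth 1
Step 7: exit scope (depth=0)
Step 8: declare b=65 at depth 0
Step 9: declare f=(read c)=25 at depth 0
Visible at query point: b=65 c=25 f=25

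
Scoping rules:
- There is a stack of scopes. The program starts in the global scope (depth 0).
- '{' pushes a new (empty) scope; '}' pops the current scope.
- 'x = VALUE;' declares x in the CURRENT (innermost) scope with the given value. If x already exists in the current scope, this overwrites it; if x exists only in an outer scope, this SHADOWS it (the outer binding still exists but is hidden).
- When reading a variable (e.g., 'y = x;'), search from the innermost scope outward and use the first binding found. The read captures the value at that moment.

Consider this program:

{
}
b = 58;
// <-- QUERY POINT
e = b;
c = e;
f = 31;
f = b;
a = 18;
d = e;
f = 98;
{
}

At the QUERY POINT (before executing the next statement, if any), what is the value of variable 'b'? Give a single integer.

Answer: 58

Derivation:
Step 1: enter scope (depth=1)
Step 2: exit scope (depth=0)
Step 3: declare b=58 at depth 0
Visible at query point: b=58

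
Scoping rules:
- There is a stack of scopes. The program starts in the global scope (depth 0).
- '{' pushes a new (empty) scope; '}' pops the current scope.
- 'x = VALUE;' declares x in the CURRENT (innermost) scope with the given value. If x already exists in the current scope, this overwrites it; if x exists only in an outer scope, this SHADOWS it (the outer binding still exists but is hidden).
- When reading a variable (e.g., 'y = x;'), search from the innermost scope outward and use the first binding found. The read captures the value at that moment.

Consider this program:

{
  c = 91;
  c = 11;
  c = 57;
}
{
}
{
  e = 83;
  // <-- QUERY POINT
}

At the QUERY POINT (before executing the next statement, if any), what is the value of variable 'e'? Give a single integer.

Step 1: enter scope (depth=1)
Step 2: declare c=91 at depth 1
Step 3: declare c=11 at depth 1
Step 4: declare c=57 at depth 1
Step 5: exit scope (depth=0)
Step 6: enter scope (depth=1)
Step 7: exit scope (depth=0)
Step 8: enter scope (depth=1)
Step 9: declare e=83 at depth 1
Visible at query point: e=83

Answer: 83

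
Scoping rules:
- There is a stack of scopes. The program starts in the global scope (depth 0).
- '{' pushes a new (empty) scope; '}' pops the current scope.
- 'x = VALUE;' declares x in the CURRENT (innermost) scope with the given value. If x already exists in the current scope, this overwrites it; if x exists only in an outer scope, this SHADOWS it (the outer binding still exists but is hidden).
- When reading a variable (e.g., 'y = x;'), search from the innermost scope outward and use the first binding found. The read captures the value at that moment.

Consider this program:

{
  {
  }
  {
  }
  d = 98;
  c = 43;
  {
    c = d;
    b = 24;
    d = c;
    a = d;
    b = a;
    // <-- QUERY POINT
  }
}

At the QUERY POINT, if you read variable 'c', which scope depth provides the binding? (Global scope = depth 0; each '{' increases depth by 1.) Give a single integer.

Step 1: enter scope (depth=1)
Step 2: enter scope (depth=2)
Step 3: exit scope (depth=1)
Step 4: enter scope (depth=2)
Step 5: exit scope (depth=1)
Step 6: declare d=98 at depth 1
Step 7: declare c=43 at depth 1
Step 8: enter scope (depth=2)
Step 9: declare c=(read d)=98 at depth 2
Step 10: declare b=24 at depth 2
Step 11: declare d=(read c)=98 at depth 2
Step 12: declare a=(read d)=98 at depth 2
Step 13: declare b=(read a)=98 at depth 2
Visible at query point: a=98 b=98 c=98 d=98

Answer: 2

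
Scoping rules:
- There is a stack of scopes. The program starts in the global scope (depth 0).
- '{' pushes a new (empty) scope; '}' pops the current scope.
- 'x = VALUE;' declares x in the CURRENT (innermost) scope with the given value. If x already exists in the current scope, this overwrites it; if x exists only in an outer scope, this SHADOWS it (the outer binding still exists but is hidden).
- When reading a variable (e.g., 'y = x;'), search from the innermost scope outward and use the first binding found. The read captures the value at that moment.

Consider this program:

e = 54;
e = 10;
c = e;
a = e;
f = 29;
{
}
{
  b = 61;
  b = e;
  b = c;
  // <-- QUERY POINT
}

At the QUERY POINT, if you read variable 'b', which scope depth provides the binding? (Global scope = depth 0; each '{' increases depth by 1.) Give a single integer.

Answer: 1

Derivation:
Step 1: declare e=54 at depth 0
Step 2: declare e=10 at depth 0
Step 3: declare c=(read e)=10 at depth 0
Step 4: declare a=(read e)=10 at depth 0
Step 5: declare f=29 at depth 0
Step 6: enter scope (depth=1)
Step 7: exit scope (depth=0)
Step 8: enter scope (depth=1)
Step 9: declare b=61 at depth 1
Step 10: declare b=(read e)=10 at depth 1
Step 11: declare b=(read c)=10 at depth 1
Visible at query point: a=10 b=10 c=10 e=10 f=29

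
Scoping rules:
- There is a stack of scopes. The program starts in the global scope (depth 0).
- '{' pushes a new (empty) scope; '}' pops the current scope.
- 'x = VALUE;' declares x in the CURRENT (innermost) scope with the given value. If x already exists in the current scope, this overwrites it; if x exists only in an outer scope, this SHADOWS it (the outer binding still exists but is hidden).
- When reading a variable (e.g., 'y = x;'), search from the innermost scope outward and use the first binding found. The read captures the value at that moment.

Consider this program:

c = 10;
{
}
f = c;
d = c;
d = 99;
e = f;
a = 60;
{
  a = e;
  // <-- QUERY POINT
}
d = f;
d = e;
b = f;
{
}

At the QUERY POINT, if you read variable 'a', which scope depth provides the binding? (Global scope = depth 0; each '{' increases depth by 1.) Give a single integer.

Step 1: declare c=10 at depth 0
Step 2: enter scope (depth=1)
Step 3: exit scope (depth=0)
Step 4: declare f=(read c)=10 at depth 0
Step 5: declare d=(read c)=10 at depth 0
Step 6: declare d=99 at depth 0
Step 7: declare e=(read f)=10 at depth 0
Step 8: declare a=60 at depth 0
Step 9: enter scope (depth=1)
Step 10: declare a=(read e)=10 at depth 1
Visible at query point: a=10 c=10 d=99 e=10 f=10

Answer: 1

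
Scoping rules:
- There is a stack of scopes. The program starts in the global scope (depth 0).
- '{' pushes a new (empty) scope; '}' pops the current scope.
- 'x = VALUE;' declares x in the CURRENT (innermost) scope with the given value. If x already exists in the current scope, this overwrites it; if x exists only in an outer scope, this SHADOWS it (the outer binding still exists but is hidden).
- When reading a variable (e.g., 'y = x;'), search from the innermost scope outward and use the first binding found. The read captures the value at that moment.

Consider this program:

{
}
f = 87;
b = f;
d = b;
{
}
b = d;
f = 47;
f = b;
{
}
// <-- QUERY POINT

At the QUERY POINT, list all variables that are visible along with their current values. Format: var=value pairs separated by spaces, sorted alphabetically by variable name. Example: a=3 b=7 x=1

Step 1: enter scope (depth=1)
Step 2: exit scope (depth=0)
Step 3: declare f=87 at depth 0
Step 4: declare b=(read f)=87 at depth 0
Step 5: declare d=(read b)=87 at depth 0
Step 6: enter scope (depth=1)
Step 7: exit scope (depth=0)
Step 8: declare b=(read d)=87 at depth 0
Step 9: declare f=47 at depth 0
Step 10: declare f=(read b)=87 at depth 0
Step 11: enter scope (depth=1)
Step 12: exit scope (depth=0)
Visible at query point: b=87 d=87 f=87

Answer: b=87 d=87 f=87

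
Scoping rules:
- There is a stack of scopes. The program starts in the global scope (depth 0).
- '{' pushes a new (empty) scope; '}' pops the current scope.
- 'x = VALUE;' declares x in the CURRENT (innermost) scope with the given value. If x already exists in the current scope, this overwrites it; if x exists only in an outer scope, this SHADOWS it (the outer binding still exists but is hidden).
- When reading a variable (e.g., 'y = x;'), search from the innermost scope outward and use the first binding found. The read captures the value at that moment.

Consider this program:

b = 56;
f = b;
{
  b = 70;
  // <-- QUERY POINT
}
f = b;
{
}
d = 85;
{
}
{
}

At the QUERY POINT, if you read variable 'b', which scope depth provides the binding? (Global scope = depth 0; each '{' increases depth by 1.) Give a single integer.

Step 1: declare b=56 at depth 0
Step 2: declare f=(read b)=56 at depth 0
Step 3: enter scope (depth=1)
Step 4: declare b=70 at depth 1
Visible at query point: b=70 f=56

Answer: 1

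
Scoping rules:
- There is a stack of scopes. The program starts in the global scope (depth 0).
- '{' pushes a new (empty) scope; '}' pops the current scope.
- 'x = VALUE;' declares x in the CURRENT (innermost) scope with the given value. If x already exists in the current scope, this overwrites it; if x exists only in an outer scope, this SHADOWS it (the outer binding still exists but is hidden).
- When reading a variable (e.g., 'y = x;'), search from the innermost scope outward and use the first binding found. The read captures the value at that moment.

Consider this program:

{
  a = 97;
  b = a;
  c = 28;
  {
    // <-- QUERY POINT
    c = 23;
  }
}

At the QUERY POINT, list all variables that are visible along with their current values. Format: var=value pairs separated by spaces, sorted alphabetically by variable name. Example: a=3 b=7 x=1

Answer: a=97 b=97 c=28

Derivation:
Step 1: enter scope (depth=1)
Step 2: declare a=97 at depth 1
Step 3: declare b=(read a)=97 at depth 1
Step 4: declare c=28 at depth 1
Step 5: enter scope (depth=2)
Visible at query point: a=97 b=97 c=28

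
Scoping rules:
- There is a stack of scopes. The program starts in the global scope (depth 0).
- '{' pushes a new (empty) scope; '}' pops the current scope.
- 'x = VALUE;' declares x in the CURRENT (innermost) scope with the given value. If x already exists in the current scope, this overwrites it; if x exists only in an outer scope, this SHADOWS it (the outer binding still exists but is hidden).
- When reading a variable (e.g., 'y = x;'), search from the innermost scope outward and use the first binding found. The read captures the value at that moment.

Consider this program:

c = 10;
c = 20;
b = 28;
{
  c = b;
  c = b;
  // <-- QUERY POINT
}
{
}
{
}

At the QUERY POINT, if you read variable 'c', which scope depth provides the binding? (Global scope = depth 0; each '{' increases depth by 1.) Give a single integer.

Step 1: declare c=10 at depth 0
Step 2: declare c=20 at depth 0
Step 3: declare b=28 at depth 0
Step 4: enter scope (depth=1)
Step 5: declare c=(read b)=28 at depth 1
Step 6: declare c=(read b)=28 at depth 1
Visible at query point: b=28 c=28

Answer: 1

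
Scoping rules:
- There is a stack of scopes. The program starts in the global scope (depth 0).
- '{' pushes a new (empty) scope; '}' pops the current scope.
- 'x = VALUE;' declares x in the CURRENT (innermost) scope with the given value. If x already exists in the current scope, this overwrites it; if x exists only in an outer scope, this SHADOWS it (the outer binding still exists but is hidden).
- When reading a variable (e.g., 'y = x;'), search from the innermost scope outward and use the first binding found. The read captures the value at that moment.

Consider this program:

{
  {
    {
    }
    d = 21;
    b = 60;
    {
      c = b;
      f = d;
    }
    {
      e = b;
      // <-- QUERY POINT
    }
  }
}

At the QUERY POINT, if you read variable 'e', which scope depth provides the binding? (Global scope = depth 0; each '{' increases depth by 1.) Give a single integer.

Answer: 3

Derivation:
Step 1: enter scope (depth=1)
Step 2: enter scope (depth=2)
Step 3: enter scope (depth=3)
Step 4: exit scope (depth=2)
Step 5: declare d=21 at depth 2
Step 6: declare b=60 at depth 2
Step 7: enter scope (depth=3)
Step 8: declare c=(read b)=60 at depth 3
Step 9: declare f=(read d)=21 at depth 3
Step 10: exit scope (depth=2)
Step 11: enter scope (depth=3)
Step 12: declare e=(read b)=60 at depth 3
Visible at query point: b=60 d=21 e=60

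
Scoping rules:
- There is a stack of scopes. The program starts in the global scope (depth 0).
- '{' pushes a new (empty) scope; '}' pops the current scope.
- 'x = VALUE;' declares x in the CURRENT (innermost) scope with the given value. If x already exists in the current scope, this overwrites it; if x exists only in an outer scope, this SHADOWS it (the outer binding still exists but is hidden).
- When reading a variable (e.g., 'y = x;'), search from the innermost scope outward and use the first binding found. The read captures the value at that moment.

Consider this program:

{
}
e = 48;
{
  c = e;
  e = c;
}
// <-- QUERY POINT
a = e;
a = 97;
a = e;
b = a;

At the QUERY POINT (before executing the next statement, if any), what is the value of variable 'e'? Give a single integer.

Answer: 48

Derivation:
Step 1: enter scope (depth=1)
Step 2: exit scope (depth=0)
Step 3: declare e=48 at depth 0
Step 4: enter scope (depth=1)
Step 5: declare c=(read e)=48 at depth 1
Step 6: declare e=(read c)=48 at depth 1
Step 7: exit scope (depth=0)
Visible at query point: e=48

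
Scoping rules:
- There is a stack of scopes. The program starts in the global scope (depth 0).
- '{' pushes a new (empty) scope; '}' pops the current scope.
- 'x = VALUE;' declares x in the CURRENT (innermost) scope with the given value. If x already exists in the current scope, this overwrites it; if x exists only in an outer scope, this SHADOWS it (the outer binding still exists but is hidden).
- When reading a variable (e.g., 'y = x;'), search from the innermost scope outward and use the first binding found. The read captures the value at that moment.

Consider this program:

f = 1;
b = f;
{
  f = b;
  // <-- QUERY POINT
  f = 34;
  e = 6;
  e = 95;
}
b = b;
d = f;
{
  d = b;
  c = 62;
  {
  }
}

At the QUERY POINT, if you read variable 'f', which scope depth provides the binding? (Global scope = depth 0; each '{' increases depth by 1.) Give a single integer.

Answer: 1

Derivation:
Step 1: declare f=1 at depth 0
Step 2: declare b=(read f)=1 at depth 0
Step 3: enter scope (depth=1)
Step 4: declare f=(read b)=1 at depth 1
Visible at query point: b=1 f=1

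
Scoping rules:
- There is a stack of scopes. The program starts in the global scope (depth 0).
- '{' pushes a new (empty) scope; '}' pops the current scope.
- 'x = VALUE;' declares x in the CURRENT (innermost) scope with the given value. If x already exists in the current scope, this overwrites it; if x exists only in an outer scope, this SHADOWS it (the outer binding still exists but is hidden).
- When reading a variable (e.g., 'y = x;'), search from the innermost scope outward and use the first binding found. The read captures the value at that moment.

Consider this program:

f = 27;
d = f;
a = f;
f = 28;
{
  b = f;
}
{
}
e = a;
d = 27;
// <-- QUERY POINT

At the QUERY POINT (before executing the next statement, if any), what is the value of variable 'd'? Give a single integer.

Step 1: declare f=27 at depth 0
Step 2: declare d=(read f)=27 at depth 0
Step 3: declare a=(read f)=27 at depth 0
Step 4: declare f=28 at depth 0
Step 5: enter scope (depth=1)
Step 6: declare b=(read f)=28 at depth 1
Step 7: exit scope (depth=0)
Step 8: enter scope (depth=1)
Step 9: exit scope (depth=0)
Step 10: declare e=(read a)=27 at depth 0
Step 11: declare d=27 at depth 0
Visible at query point: a=27 d=27 e=27 f=28

Answer: 27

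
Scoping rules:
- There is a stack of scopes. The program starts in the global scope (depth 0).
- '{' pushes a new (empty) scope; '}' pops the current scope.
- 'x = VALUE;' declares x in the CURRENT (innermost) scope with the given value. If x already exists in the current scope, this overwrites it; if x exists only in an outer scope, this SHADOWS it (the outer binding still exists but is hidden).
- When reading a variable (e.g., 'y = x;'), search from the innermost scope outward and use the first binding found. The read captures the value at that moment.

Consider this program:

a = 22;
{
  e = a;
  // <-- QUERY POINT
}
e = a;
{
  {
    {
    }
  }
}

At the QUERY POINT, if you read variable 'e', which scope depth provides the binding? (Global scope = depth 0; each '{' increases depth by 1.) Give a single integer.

Answer: 1

Derivation:
Step 1: declare a=22 at depth 0
Step 2: enter scope (depth=1)
Step 3: declare e=(read a)=22 at depth 1
Visible at query point: a=22 e=22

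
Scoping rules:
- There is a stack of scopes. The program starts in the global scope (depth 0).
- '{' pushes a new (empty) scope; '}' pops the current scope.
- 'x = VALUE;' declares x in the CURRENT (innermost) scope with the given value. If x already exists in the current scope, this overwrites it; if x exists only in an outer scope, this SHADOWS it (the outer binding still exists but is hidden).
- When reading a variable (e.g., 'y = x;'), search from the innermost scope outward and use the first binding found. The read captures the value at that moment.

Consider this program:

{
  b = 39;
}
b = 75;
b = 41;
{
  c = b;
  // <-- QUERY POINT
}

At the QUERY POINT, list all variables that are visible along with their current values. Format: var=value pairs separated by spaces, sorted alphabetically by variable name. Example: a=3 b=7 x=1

Answer: b=41 c=41

Derivation:
Step 1: enter scope (depth=1)
Step 2: declare b=39 at depth 1
Step 3: exit scope (depth=0)
Step 4: declare b=75 at depth 0
Step 5: declare b=41 at depth 0
Step 6: enter scope (depth=1)
Step 7: declare c=(read b)=41 at depth 1
Visible at query point: b=41 c=41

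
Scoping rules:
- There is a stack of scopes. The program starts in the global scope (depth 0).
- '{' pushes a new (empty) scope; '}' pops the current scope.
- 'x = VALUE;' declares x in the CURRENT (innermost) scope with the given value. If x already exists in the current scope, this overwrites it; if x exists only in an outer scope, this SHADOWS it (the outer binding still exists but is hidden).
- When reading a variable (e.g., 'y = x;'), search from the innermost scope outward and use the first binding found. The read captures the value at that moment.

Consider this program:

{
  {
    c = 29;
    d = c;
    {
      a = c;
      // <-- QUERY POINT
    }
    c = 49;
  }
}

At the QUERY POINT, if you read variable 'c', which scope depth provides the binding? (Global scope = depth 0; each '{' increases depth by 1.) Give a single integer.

Step 1: enter scope (depth=1)
Step 2: enter scope (depth=2)
Step 3: declare c=29 at depth 2
Step 4: declare d=(read c)=29 at depth 2
Step 5: enter scope (depth=3)
Step 6: declare a=(read c)=29 at depth 3
Visible at query point: a=29 c=29 d=29

Answer: 2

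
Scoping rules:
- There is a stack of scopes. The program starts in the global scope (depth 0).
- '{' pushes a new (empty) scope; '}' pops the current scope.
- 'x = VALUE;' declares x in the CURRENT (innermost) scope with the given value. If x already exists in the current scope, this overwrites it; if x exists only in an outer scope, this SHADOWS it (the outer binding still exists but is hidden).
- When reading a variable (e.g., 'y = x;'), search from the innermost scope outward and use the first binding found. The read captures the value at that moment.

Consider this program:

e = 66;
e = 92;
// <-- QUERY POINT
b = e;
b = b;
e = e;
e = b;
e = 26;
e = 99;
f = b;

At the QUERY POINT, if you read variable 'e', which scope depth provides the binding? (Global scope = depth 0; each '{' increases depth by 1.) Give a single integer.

Answer: 0

Derivation:
Step 1: declare e=66 at depth 0
Step 2: declare e=92 at depth 0
Visible at query point: e=92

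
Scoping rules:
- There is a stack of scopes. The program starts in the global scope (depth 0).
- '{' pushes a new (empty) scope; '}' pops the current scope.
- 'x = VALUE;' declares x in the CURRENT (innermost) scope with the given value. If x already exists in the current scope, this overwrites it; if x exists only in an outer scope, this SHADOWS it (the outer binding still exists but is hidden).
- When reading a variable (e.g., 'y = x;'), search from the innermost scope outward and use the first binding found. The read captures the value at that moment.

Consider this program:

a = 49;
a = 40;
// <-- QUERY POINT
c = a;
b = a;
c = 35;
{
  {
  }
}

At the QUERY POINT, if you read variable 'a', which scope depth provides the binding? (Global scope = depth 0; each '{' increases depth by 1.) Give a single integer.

Step 1: declare a=49 at depth 0
Step 2: declare a=40 at depth 0
Visible at query point: a=40

Answer: 0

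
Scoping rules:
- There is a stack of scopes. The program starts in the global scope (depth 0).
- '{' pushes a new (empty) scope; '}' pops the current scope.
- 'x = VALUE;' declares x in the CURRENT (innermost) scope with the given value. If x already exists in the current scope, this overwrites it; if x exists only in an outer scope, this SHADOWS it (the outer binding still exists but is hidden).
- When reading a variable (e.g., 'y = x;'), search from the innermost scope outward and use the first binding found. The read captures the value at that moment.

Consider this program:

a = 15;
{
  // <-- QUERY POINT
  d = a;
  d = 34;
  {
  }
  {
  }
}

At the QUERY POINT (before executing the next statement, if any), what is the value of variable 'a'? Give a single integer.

Step 1: declare a=15 at depth 0
Step 2: enter scope (depth=1)
Visible at query point: a=15

Answer: 15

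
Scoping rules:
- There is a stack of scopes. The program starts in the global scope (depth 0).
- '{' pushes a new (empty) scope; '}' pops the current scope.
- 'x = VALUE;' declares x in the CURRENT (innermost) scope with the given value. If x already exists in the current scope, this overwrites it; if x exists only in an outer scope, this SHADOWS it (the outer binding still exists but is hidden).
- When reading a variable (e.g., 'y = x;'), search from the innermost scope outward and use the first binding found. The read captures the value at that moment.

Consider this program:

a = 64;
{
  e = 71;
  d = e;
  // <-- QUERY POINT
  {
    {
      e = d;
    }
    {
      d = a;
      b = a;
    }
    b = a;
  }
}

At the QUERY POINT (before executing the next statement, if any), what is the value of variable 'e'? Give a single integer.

Step 1: declare a=64 at depth 0
Step 2: enter scope (depth=1)
Step 3: declare e=71 at depth 1
Step 4: declare d=(read e)=71 at depth 1
Visible at query point: a=64 d=71 e=71

Answer: 71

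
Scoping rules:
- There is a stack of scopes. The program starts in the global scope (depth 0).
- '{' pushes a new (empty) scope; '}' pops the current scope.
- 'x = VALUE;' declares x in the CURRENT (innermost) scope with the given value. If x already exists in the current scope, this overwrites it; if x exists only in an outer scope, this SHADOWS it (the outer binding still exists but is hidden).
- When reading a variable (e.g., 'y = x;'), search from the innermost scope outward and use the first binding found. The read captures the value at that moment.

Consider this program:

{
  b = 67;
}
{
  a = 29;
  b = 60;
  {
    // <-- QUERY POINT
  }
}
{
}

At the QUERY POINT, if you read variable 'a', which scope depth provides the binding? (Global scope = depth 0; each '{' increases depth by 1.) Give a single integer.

Answer: 1

Derivation:
Step 1: enter scope (depth=1)
Step 2: declare b=67 at depth 1
Step 3: exit scope (depth=0)
Step 4: enter scope (depth=1)
Step 5: declare a=29 at depth 1
Step 6: declare b=60 at depth 1
Step 7: enter scope (depth=2)
Visible at query point: a=29 b=60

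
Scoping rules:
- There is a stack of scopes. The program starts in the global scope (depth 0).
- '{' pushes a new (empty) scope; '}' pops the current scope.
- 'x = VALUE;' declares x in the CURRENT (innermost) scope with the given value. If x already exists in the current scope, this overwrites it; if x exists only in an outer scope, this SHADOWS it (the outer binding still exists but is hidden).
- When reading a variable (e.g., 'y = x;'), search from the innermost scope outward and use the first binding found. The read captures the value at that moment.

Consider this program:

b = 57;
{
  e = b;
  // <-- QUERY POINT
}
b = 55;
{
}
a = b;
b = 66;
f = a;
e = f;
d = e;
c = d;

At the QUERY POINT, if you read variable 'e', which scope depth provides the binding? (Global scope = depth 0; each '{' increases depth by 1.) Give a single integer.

Answer: 1

Derivation:
Step 1: declare b=57 at depth 0
Step 2: enter scope (depth=1)
Step 3: declare e=(read b)=57 at depth 1
Visible at query point: b=57 e=57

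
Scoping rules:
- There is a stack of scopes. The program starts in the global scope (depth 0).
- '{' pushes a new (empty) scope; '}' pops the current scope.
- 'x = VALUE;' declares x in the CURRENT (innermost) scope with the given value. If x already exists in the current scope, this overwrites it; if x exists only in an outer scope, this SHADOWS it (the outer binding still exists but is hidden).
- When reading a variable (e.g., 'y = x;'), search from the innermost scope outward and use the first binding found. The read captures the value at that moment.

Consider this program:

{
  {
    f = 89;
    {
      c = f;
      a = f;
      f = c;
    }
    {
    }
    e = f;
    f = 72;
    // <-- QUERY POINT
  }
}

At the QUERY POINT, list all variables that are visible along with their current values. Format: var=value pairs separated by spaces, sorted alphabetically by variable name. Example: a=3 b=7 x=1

Step 1: enter scope (depth=1)
Step 2: enter scope (depth=2)
Step 3: declare f=89 at depth 2
Step 4: enter scope (depth=3)
Step 5: declare c=(read f)=89 at depth 3
Step 6: declare a=(read f)=89 at depth 3
Step 7: declare f=(read c)=89 at depth 3
Step 8: exit scope (depth=2)
Step 9: enter scope (depth=3)
Step 10: exit scope (depth=2)
Step 11: declare e=(read f)=89 at depth 2
Step 12: declare f=72 at depth 2
Visible at query point: e=89 f=72

Answer: e=89 f=72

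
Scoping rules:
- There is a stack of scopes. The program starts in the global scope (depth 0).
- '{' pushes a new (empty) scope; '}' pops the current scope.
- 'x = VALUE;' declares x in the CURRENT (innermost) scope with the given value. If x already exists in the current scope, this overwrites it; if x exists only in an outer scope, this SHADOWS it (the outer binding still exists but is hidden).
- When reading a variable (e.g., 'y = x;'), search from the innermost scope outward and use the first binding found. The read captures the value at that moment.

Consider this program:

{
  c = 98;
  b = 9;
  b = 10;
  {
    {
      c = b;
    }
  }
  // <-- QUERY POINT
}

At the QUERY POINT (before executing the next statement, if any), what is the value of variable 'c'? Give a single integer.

Answer: 98

Derivation:
Step 1: enter scope (depth=1)
Step 2: declare c=98 at depth 1
Step 3: declare b=9 at depth 1
Step 4: declare b=10 at depth 1
Step 5: enter scope (depth=2)
Step 6: enter scope (depth=3)
Step 7: declare c=(read b)=10 at depth 3
Step 8: exit scope (depth=2)
Step 9: exit scope (depth=1)
Visible at query point: b=10 c=98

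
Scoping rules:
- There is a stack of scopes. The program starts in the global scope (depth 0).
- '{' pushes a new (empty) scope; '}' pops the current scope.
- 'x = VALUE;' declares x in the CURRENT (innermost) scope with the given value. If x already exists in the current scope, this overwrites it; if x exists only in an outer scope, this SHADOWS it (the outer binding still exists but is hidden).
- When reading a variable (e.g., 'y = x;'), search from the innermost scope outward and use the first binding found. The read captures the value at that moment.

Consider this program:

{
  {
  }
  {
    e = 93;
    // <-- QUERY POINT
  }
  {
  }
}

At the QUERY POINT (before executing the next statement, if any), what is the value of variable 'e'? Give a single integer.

Step 1: enter scope (depth=1)
Step 2: enter scope (depth=2)
Step 3: exit scope (depth=1)
Step 4: enter scope (depth=2)
Step 5: declare e=93 at depth 2
Visible at query point: e=93

Answer: 93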